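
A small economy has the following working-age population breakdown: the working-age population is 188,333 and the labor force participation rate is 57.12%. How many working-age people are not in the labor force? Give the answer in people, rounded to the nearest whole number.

About 80,757 are not in the labor force.

Share not in the labor force = 1 − 0.5712 = 0.4288.
Not in labor force = 0.4288 × 188,333 ≈ 80,757.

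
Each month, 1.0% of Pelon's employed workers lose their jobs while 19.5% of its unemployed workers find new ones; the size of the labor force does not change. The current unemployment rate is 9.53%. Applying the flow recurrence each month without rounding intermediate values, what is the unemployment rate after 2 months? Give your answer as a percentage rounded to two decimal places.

With a fixed labor force, u_{t+1} = u_t + s·(1−u_t) − f·u_t = u_t·(1−s−f) + s.
Here 1−s−f = 0.795 and s = 0.010.
u_1 = 0.095300 × 0.795 + 0.010 = 0.085763.
u_2 = 0.085763 × 0.795 + 0.010 = 0.078182.

Unemployment rate after two months ≈ 7.82%.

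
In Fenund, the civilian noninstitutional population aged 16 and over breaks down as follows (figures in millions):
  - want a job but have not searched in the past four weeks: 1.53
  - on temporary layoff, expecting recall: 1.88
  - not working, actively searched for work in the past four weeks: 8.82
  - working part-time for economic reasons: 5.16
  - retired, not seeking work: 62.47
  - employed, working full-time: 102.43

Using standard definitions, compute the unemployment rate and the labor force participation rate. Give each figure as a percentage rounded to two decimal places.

Employed = 5.16 + 102.43 = 107.59 million (anyone who worked, including part-time for economic reasons, counts as employed).
Unemployed = 1.88 + 8.82 = 10.70 million (jobless and actively searching, or on temporary layoff).
Labor force = 107.59 + 10.70 = 118.29 million.
Not in labor force = 1.53 + 62.47 = 64.00 million (those not working and not actively searching are outside the labor force — including those who want a job but have given up searching).
Civilian working-age population = 118.29 + 64.00 = 182.29 million.
Unemployment rate = 10.70 / 118.29 = 9.05%.
Labor force participation rate = 118.29 / 182.29 = 64.89%.

Unemployment rate ≈ 9.05%; labor force participation rate ≈ 64.89%.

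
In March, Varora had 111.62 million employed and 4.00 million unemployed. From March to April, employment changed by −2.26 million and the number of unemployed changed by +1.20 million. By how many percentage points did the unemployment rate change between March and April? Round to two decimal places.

The unemployment rate changed by +1.08 percentage points.

March: labor force = 111.62 + 4.00 = 115.62; u = 4.00/115.62 = 3.46%.
April: labor force = 109.36 + 5.20 = 114.56; u = 5.20/114.56 = 4.54%.
Change = 4.54% − 3.46% = +1.08 pp.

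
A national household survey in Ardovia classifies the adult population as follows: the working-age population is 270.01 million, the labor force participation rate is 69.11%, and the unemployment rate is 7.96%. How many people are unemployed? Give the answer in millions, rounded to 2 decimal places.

Labor force = 0.6911 × 270.01 = 186.60 million.
Unemployed = 0.0796 × 186.60 ≈ 14.85 million.

About 14.85 million are unemployed.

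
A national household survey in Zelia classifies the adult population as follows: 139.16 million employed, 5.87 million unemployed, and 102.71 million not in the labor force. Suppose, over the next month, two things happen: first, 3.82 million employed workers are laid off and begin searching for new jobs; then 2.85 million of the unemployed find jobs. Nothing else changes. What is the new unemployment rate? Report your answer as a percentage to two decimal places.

New unemployment rate ≈ 4.72%.

Initially, labor force = 139.16 + 5.87 = 145.03 million, so u = 5.87/145.03 = 4.05%.
After the first change, employed falls and unemployed rises by 3.82; labor force unchanged → E = 135.34, U = 9.69, labor force = 145.03 million.
After the second change, unemployed falls and employed rises by 2.85; labor force unchanged → E = 138.19, U = 6.84, labor force = 145.03 million.
New unemployment rate = 6.84 / 145.03 = 4.72%.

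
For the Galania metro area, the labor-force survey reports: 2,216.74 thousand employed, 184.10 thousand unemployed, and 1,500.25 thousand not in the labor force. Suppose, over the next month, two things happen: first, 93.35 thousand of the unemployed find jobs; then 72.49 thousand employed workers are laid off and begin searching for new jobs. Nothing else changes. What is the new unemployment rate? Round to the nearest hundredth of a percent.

New unemployment rate ≈ 6.80%.

Initially, labor force = 2,216.74 + 184.10 = 2,400.84 thousand, so u = 184.10/2,400.84 = 7.67%.
After the first change, unemployed falls and employed rises by 93.35; labor force unchanged → E = 2,310.09, U = 90.75, labor force = 2,400.84 thousand.
After the second change, employed falls and unemployed rises by 72.49; labor force unchanged → E = 2,237.60, U = 163.24, labor force = 2,400.84 thousand.
New unemployment rate = 163.24 / 2,400.84 = 6.80%.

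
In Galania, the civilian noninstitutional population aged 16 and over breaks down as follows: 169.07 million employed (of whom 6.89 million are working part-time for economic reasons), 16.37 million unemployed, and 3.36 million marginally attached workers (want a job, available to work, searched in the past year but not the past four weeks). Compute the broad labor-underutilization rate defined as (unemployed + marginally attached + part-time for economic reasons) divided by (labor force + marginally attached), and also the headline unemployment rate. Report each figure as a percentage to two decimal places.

Labor force = 169.07 + 16.37 = 185.44 million.
Numerator = 16.37 + 3.36 + 6.89 = 26.62 million.
Denominator = 185.44 + 3.36 = 188.80 million.
Broad rate = 26.62 / 188.80 = 14.10%.
Headline unemployment rate = 16.37 / 185.44 = 8.83%.

Broad underutilization rate ≈ 14.10%; headline unemployment rate ≈ 8.83%.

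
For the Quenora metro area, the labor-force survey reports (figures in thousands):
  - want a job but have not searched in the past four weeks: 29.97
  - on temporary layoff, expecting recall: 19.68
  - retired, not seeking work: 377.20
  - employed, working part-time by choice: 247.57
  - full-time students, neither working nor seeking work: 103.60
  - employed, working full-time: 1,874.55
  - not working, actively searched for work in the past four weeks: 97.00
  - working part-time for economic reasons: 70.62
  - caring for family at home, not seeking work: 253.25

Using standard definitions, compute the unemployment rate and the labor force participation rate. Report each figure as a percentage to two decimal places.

Unemployment rate ≈ 5.05%; labor force participation rate ≈ 75.14%.

Employed = 247.57 + 1,874.55 + 70.62 = 2,192.74 thousand (anyone who worked, including part-time for economic reasons, counts as employed).
Unemployed = 19.68 + 97.00 = 116.68 thousand (jobless and actively searching, or on temporary layoff).
Labor force = 2,192.74 + 116.68 = 2,309.42 thousand.
Not in labor force = 29.97 + 377.20 + 103.60 + 253.25 = 764.02 thousand (those not working and not actively searching are outside the labor force — including those who want a job but have given up searching).
Civilian working-age population = 2,309.42 + 764.02 = 3,073.44 thousand.
Unemployment rate = 116.68 / 2,309.42 = 5.05%.
Labor force participation rate = 2,309.42 / 3,073.44 = 75.14%.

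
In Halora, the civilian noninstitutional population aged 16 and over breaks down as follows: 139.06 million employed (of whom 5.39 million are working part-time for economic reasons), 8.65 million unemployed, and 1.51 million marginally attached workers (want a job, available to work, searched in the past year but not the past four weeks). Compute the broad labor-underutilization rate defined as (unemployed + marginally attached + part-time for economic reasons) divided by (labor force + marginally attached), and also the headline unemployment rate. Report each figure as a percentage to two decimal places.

Labor force = 139.06 + 8.65 = 147.71 million.
Numerator = 8.65 + 1.51 + 5.39 = 15.55 million.
Denominator = 147.71 + 1.51 = 149.22 million.
Broad rate = 15.55 / 149.22 = 10.42%.
Headline unemployment rate = 8.65 / 147.71 = 5.86%.

Broad underutilization rate ≈ 10.42%; headline unemployment rate ≈ 5.86%.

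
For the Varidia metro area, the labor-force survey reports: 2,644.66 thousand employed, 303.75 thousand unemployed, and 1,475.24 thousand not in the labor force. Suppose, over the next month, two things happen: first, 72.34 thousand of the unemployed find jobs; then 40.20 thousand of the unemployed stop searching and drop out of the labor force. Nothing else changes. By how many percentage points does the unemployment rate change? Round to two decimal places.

The unemployment rate changes by −3.73 percentage points.

Initially, labor force = 2,644.66 + 303.75 = 2,948.41 thousand, so u = 303.75/2,948.41 = 10.30%.
After the first change, unemployed falls and employed rises by 72.34; labor force unchanged → E = 2,717.00, U = 231.41, labor force = 2,948.41 thousand.
After the second change, unemployed and labor force both fall by 40.20 → E = 2,717.00, U = 191.21, labor force = 2,908.21 thousand.
New unemployment rate = 191.21 / 2,908.21 = 6.57%.
Change = 6.57% − 10.30% = −3.73 percentage points.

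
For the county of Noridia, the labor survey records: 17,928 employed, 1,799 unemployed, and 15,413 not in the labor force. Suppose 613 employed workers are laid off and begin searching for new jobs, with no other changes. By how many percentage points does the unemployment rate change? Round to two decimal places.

The unemployment rate changes by +3.11 percentage points.

Initially, labor force = 17,928 + 1,799 = 19,727, so u = 1,799/19,727 = 9.12%.
After the change, employed falls and unemployed rises by 613; labor force unchanged → E = 17,315, U = 2,412, labor force = 19,727.
New unemployment rate = 2,412 / 19,727 = 12.23%.
Change = 12.23% − 9.12% = +3.11 percentage points.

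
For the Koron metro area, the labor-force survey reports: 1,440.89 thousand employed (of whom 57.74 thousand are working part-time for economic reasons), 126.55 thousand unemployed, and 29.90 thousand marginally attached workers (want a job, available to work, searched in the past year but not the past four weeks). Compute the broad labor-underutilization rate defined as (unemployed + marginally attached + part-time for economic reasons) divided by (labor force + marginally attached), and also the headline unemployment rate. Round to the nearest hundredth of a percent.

Labor force = 1,440.89 + 126.55 = 1,567.44 thousand.
Numerator = 126.55 + 29.90 + 57.74 = 214.19 thousand.
Denominator = 1,567.44 + 29.90 = 1,597.34 thousand.
Broad rate = 214.19 / 1,597.34 = 13.41%.
Headline unemployment rate = 126.55 / 1,567.44 = 8.07%.

Broad underutilization rate ≈ 13.41%; headline unemployment rate ≈ 8.07%.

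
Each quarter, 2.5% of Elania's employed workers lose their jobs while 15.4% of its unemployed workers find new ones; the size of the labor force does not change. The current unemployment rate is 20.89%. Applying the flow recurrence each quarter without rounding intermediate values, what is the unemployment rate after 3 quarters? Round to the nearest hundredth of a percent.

Unemployment rate after three quarters ≈ 17.80%.

With a fixed labor force, u_{t+1} = u_t + s·(1−u_t) − f·u_t = u_t·(1−s−f) + s.
Here 1−s−f = 0.821 and s = 0.025.
u_1 = 0.208900 × 0.821 + 0.025 = 0.196507.
u_2 = 0.196507 × 0.821 + 0.025 = 0.186332.
u_3 = 0.186332 × 0.821 + 0.025 = 0.177979.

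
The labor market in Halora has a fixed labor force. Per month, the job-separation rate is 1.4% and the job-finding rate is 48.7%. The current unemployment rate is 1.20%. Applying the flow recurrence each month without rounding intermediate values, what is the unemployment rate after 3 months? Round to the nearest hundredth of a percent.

With a fixed labor force, u_{t+1} = u_t + s·(1−u_t) − f·u_t = u_t·(1−s−f) + s.
Here 1−s−f = 0.499 and s = 0.014.
u_1 = 0.012000 × 0.499 + 0.014 = 0.019988.
u_2 = 0.019988 × 0.499 + 0.014 = 0.023974.
u_3 = 0.023974 × 0.499 + 0.014 = 0.025963.

Unemployment rate after three months ≈ 2.60%.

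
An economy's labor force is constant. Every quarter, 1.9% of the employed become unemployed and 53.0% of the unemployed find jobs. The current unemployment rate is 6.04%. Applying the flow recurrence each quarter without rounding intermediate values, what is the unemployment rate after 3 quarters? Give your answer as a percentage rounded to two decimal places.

Unemployment rate after three quarters ≈ 3.70%.

With a fixed labor force, u_{t+1} = u_t + s·(1−u_t) − f·u_t = u_t·(1−s−f) + s.
Here 1−s−f = 0.451 and s = 0.019.
u_1 = 0.060400 × 0.451 + 0.019 = 0.046240.
u_2 = 0.046240 × 0.451 + 0.019 = 0.039854.
u_3 = 0.039854 × 0.451 + 0.019 = 0.036974.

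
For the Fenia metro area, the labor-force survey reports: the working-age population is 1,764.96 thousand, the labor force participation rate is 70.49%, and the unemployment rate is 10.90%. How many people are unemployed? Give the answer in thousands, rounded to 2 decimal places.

About 135.61 thousand are unemployed.

Labor force = 0.7049 × 1,764.96 = 1,244.12 thousand.
Unemployed = 0.1090 × 1,244.12 ≈ 135.61 thousand.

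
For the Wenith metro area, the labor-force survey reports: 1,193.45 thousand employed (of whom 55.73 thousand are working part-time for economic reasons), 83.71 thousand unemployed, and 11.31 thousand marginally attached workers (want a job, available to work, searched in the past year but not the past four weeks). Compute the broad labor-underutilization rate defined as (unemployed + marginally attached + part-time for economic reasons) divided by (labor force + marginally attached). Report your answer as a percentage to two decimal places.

Labor force = 1,193.45 + 83.71 = 1,277.16 thousand.
Numerator = 83.71 + 11.31 + 55.73 = 150.75 thousand.
Denominator = 1,277.16 + 11.31 = 1,288.47 thousand.
Broad rate = 150.75 / 1,288.47 = 11.70%.

Broad underutilization rate ≈ 11.70%.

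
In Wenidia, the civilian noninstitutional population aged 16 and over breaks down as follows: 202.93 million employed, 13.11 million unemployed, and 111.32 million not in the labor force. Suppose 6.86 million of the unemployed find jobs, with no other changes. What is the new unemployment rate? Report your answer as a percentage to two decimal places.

New unemployment rate ≈ 2.89%.

Initially, labor force = 202.93 + 13.11 = 216.04 million, so u = 13.11/216.04 = 6.07%.
After the change, unemployed falls and employed rises by 6.86; labor force unchanged → E = 209.79, U = 6.25, labor force = 216.04 million.
New unemployment rate = 6.25 / 216.04 = 2.89%.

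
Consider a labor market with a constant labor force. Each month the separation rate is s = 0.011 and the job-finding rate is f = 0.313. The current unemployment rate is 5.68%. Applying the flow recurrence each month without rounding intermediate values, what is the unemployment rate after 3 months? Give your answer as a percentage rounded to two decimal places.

Unemployment rate after three months ≈ 4.10%.

With a fixed labor force, u_{t+1} = u_t + s·(1−u_t) − f·u_t = u_t·(1−s−f) + s.
Here 1−s−f = 0.676 and s = 0.011.
u_1 = 0.056800 × 0.676 + 0.011 = 0.049397.
u_2 = 0.049397 × 0.676 + 0.011 = 0.044392.
u_3 = 0.044392 × 0.676 + 0.011 = 0.041009.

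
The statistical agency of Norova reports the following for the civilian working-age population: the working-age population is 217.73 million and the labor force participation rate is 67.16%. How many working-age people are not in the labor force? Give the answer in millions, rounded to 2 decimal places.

Share not in the labor force = 1 − 0.6716 = 0.3284.
Not in labor force = 0.3284 × 217.73 ≈ 71.50 million.

About 71.50 million are not in the labor force.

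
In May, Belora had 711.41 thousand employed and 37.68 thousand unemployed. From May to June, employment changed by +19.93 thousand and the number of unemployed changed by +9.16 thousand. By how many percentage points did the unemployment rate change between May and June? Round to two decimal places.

The unemployment rate changed by +0.99 percentage points.

May: labor force = 711.41 + 37.68 = 749.09; u = 37.68/749.09 = 5.03%.
June: labor force = 731.34 + 46.84 = 778.18; u = 46.84/778.18 = 6.02%.
Change = 6.02% − 5.03% = +0.99 pp.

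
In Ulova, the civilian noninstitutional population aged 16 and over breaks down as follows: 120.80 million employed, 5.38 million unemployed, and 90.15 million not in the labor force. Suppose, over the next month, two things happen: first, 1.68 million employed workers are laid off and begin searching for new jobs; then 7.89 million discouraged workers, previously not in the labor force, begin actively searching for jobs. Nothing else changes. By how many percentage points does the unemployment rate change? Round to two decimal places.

Initially, labor force = 120.80 + 5.38 = 126.18 million, so u = 5.38/126.18 = 4.26%.
After the first change, employed falls and unemployed rises by 1.68; labor force unchanged → E = 119.12, U = 7.06, labor force = 126.18 million.
After the second change, unemployed and labor force both rise by 7.89 → E = 119.12, U = 14.95, labor force = 134.07 million.
New unemployment rate = 14.95 / 134.07 = 11.15%.
Change = 11.15% − 4.26% = +6.89 percentage points.

The unemployment rate changes by +6.89 percentage points.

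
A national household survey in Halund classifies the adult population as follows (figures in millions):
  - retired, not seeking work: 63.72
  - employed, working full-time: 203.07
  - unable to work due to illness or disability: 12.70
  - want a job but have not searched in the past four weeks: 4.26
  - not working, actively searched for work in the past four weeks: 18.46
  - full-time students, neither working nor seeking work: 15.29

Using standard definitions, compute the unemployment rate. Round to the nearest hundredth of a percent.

Employed = 203.07 million.
Unemployed = 18.46 million.
Labor force = 203.07 + 18.46 = 221.53 million.
Unemployment rate = 18.46 / 221.53 = 8.33%.

Unemployment rate ≈ 8.33%.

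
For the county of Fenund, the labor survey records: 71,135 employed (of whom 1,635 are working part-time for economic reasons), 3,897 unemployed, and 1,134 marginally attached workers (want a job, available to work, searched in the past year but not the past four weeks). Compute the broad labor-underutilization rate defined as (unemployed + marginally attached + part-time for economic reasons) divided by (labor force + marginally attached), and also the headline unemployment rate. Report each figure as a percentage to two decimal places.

Broad underutilization rate ≈ 8.75%; headline unemployment rate ≈ 5.19%.

Labor force = 71,135 + 3,897 = 75,032.
Numerator = 3,897 + 1,134 + 1,635 = 6,666.
Denominator = 75,032 + 1,134 = 76,166.
Broad rate = 6,666 / 76,166 = 8.75%.
Headline unemployment rate = 3,897 / 75,032 = 5.19%.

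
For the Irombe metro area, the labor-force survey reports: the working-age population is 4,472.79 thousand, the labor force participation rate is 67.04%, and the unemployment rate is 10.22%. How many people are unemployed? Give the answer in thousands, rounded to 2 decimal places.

Labor force = 0.6704 × 4,472.79 = 2,998.56 thousand.
Unemployed = 0.1022 × 2,998.56 ≈ 306.45 thousand.

About 306.45 thousand are unemployed.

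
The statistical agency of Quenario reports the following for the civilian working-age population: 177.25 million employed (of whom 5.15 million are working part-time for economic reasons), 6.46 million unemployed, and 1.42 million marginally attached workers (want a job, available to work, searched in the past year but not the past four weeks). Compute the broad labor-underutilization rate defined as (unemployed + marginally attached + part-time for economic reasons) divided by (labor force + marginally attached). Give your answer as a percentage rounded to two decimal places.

Labor force = 177.25 + 6.46 = 183.71 million.
Numerator = 6.46 + 1.42 + 5.15 = 13.03 million.
Denominator = 183.71 + 1.42 = 185.13 million.
Broad rate = 13.03 / 185.13 = 7.04%.

Broad underutilization rate ≈ 7.04%.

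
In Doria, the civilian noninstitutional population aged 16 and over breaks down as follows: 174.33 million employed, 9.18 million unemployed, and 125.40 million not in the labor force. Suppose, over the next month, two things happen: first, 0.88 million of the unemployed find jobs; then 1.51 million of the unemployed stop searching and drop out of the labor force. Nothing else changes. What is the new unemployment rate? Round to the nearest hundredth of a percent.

Initially, labor force = 174.33 + 9.18 = 183.51 million, so u = 9.18/183.51 = 5.00%.
After the first change, unemployed falls and employed rises by 0.88; labor force unchanged → E = 175.21, U = 8.30, labor force = 183.51 million.
After the second change, unemployed and labor force both fall by 1.51 → E = 175.21, U = 6.79, labor force = 182.00 million.
New unemployment rate = 6.79 / 182.00 = 3.73%.

New unemployment rate ≈ 3.73%.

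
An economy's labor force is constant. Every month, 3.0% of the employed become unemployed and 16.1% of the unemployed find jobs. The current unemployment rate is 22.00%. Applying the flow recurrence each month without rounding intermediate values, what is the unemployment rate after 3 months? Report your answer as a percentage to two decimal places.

Unemployment rate after three months ≈ 19.04%.

With a fixed labor force, u_{t+1} = u_t + s·(1−u_t) − f·u_t = u_t·(1−s−f) + s.
Here 1−s−f = 0.809 and s = 0.030.
u_1 = 0.220000 × 0.809 + 0.030 = 0.207980.
u_2 = 0.207980 × 0.809 + 0.030 = 0.198256.
u_3 = 0.198256 × 0.809 + 0.030 = 0.190389.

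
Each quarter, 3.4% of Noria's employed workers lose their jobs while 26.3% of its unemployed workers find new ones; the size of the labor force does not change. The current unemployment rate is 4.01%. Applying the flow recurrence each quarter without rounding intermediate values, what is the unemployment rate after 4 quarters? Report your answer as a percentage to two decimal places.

With a fixed labor force, u_{t+1} = u_t + s·(1−u_t) − f·u_t = u_t·(1−s−f) + s.
Here 1−s−f = 0.703 and s = 0.034.
u_1 = 0.040100 × 0.703 + 0.034 = 0.062190.
u_2 = 0.062190 × 0.703 + 0.034 = 0.077720.
u_3 = 0.077720 × 0.703 + 0.034 = 0.088637.
u_4 = 0.088637 × 0.703 + 0.034 = 0.096312.

Unemployment rate after four quarters ≈ 9.63%.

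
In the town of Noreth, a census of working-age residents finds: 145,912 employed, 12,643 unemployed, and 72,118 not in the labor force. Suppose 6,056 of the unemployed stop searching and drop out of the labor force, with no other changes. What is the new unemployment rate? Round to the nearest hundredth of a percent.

Initially, labor force = 145,912 + 12,643 = 158,555, so u = 12,643/158,555 = 7.97%.
After the change, unemployed and labor force both fall by 6,056 → E = 145,912, U = 6,587, labor force = 152,499.
New unemployment rate = 6,587 / 152,499 = 4.32%.

New unemployment rate ≈ 4.32%.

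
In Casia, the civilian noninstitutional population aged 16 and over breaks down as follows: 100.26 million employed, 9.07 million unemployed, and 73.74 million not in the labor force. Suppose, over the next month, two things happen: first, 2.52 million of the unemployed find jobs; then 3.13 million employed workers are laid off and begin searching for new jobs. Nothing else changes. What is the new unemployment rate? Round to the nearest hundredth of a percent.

New unemployment rate ≈ 8.85%.

Initially, labor force = 100.26 + 9.07 = 109.33 million, so u = 9.07/109.33 = 8.30%.
After the first change, unemployed falls and employed rises by 2.52; labor force unchanged → E = 102.78, U = 6.55, labor force = 109.33 million.
After the second change, employed falls and unemployed rises by 3.13; labor force unchanged → E = 99.65, U = 9.68, labor force = 109.33 million.
New unemployment rate = 9.68 / 109.33 = 8.85%.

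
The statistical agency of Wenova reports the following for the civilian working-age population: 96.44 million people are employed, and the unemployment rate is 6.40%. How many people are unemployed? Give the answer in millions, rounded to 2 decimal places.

About 6.59 million are unemployed.

Let U be the number unemployed. The labor force is E + U, and U/(E+U) = 0.0640.
So U = 0.0640 × 96.44 / (1 − 0.0640) = 6.1722 / 0.9360 ≈ 6.59 million.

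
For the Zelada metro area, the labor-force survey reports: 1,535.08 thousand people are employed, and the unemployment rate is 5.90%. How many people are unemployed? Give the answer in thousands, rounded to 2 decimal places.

About 96.25 thousand are unemployed.

Let U be the number unemployed. The labor force is E + U, and U/(E+U) = 0.0590.
So U = 0.0590 × 1,535.08 / (1 − 0.0590) = 90.5697 / 0.9410 ≈ 96.25 thousand.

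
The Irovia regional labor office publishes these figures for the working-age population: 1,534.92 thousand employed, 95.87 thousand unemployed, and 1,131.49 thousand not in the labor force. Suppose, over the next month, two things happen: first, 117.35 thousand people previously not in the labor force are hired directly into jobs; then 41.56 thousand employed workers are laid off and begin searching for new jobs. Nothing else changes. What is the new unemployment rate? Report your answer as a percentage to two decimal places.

Initially, labor force = 1,534.92 + 95.87 = 1,630.79 thousand, so u = 95.87/1,630.79 = 5.88%.
After the first change, employed and labor force both rise by 117.35; unemployed unchanged → E = 1,652.27, U = 95.87, labor force = 1,748.14 thousand.
After the second change, employed falls and unemployed rises by 41.56; labor force unchanged → E = 1,610.71, U = 137.43, labor force = 1,748.14 thousand.
New unemployment rate = 137.43 / 1,748.14 = 7.86%.

New unemployment rate ≈ 7.86%.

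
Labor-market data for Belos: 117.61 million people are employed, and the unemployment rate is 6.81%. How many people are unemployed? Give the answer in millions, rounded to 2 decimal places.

About 8.59 million are unemployed.

Let U be the number unemployed. The labor force is E + U, and U/(E+U) = 0.0681.
So U = 0.0681 × 117.61 / (1 − 0.0681) = 8.0092 / 0.9319 ≈ 8.59 million.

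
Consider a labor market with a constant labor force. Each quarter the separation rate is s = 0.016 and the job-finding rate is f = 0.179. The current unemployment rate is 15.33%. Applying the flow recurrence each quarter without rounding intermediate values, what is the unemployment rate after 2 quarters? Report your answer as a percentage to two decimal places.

Unemployment rate after two quarters ≈ 12.82%.

With a fixed labor force, u_{t+1} = u_t + s·(1−u_t) − f·u_t = u_t·(1−s−f) + s.
Here 1−s−f = 0.805 and s = 0.016.
u_1 = 0.153300 × 0.805 + 0.016 = 0.139406.
u_2 = 0.139406 × 0.805 + 0.016 = 0.128222.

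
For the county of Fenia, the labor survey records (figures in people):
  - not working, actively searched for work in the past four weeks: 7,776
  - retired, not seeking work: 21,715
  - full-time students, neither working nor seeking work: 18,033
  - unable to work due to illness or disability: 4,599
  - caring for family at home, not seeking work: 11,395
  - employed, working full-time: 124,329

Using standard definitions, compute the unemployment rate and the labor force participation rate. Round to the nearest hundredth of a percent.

Employed = 124,329.
Unemployed = 7,776.
Labor force = 124,329 + 7,776 = 132,105.
Not in labor force = 21,715 + 18,033 + 4,599 + 11,395 = 55,742 (those not working and not actively searching are outside the labor force).
Civilian working-age population = 132,105 + 55,742 = 187,847.
Unemployment rate = 7,776 / 132,105 = 5.89%.
Labor force participation rate = 132,105 / 187,847 = 70.33%.

Unemployment rate ≈ 5.89%; labor force participation rate ≈ 70.33%.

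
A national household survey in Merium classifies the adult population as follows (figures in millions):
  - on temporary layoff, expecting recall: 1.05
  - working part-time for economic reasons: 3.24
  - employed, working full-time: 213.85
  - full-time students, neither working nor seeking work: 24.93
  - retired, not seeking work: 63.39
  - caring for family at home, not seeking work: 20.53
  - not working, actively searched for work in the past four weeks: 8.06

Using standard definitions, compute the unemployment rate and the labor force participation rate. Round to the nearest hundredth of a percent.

Unemployment rate ≈ 4.03%; labor force participation rate ≈ 67.51%.

Employed = 3.24 + 213.85 = 217.09 million (anyone who worked, including part-time for economic reasons, counts as employed).
Unemployed = 1.05 + 8.06 = 9.11 million (jobless and actively searching, or on temporary layoff).
Labor force = 217.09 + 9.11 = 226.20 million.
Not in labor force = 24.93 + 63.39 + 20.53 = 108.85 million (those not working and not actively searching are outside the labor force).
Civilian working-age population = 226.20 + 108.85 = 335.05 million.
Unemployment rate = 9.11 / 226.20 = 4.03%.
Labor force participation rate = 226.20 / 335.05 = 67.51%.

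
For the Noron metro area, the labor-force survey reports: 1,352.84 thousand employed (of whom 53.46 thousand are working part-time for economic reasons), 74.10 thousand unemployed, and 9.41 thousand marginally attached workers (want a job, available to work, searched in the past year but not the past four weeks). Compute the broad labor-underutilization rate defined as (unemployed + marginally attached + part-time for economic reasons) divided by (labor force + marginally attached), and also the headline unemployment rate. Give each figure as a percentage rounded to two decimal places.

Broad underutilization rate ≈ 9.54%; headline unemployment rate ≈ 5.19%.

Labor force = 1,352.84 + 74.10 = 1,426.94 thousand.
Numerator = 74.10 + 9.41 + 53.46 = 136.97 thousand.
Denominator = 1,426.94 + 9.41 = 1,436.35 thousand.
Broad rate = 136.97 / 1,436.35 = 9.54%.
Headline unemployment rate = 74.10 / 1,426.94 = 5.19%.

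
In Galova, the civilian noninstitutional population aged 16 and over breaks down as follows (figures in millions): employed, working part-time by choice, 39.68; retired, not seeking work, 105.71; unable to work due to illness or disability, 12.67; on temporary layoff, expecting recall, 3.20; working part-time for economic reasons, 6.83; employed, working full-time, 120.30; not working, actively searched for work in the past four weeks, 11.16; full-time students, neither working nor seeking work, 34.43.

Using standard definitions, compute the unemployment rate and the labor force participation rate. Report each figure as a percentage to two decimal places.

Unemployment rate ≈ 7.93%; labor force participation rate ≈ 54.25%.

Employed = 39.68 + 6.83 + 120.30 = 166.81 million (anyone who worked, including part-time for economic reasons, counts as employed).
Unemployed = 3.20 + 11.16 = 14.36 million (jobless and actively searching, or on temporary layoff).
Labor force = 166.81 + 14.36 = 181.17 million.
Not in labor force = 105.71 + 12.67 + 34.43 = 152.81 million (those not working and not actively searching are outside the labor force).
Civilian working-age population = 181.17 + 152.81 = 333.98 million.
Unemployment rate = 14.36 / 181.17 = 7.93%.
Labor force participation rate = 181.17 / 333.98 = 54.25%.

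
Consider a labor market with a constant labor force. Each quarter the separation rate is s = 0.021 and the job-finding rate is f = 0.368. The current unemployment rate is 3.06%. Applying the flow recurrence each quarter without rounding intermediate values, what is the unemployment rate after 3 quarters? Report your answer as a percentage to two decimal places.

Unemployment rate after three quarters ≈ 4.87%.

With a fixed labor force, u_{t+1} = u_t + s·(1−u_t) − f·u_t = u_t·(1−s−f) + s.
Here 1−s−f = 0.611 and s = 0.021.
u_1 = 0.030600 × 0.611 + 0.021 = 0.039697.
u_2 = 0.039697 × 0.611 + 0.021 = 0.045255.
u_3 = 0.045255 × 0.611 + 0.021 = 0.048651.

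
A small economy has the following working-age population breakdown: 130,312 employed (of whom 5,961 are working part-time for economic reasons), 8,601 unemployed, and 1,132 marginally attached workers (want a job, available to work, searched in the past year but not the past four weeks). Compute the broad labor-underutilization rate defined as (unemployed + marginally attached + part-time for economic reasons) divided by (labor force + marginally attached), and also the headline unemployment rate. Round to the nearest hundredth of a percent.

Broad underutilization rate ≈ 11.21%; headline unemployment rate ≈ 6.19%.

Labor force = 130,312 + 8,601 = 138,913.
Numerator = 8,601 + 1,132 + 5,961 = 15,694.
Denominator = 138,913 + 1,132 = 140,045.
Broad rate = 15,694 / 140,045 = 11.21%.
Headline unemployment rate = 8,601 / 138,913 = 6.19%.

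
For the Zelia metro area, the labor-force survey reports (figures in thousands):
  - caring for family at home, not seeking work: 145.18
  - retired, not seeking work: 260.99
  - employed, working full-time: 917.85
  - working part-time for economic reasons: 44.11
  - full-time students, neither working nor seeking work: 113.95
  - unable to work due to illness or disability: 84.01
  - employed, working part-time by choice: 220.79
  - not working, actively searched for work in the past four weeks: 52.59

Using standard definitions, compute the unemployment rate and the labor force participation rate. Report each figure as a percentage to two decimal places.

Employed = 917.85 + 44.11 + 220.79 = 1,182.75 thousand (anyone who worked, including part-time for economic reasons, counts as employed).
Unemployed = 52.59 thousand.
Labor force = 1,182.75 + 52.59 = 1,235.34 thousand.
Not in labor force = 145.18 + 260.99 + 113.95 + 84.01 = 604.13 thousand (those not working and not actively searching are outside the labor force).
Civilian working-age population = 1,235.34 + 604.13 = 1,839.47 thousand.
Unemployment rate = 52.59 / 1,235.34 = 4.26%.
Labor force participation rate = 1,235.34 / 1,839.47 = 67.16%.

Unemployment rate ≈ 4.26%; labor force participation rate ≈ 67.16%.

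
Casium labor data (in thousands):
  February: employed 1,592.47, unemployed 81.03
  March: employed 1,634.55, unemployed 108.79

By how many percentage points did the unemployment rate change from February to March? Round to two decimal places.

February: labor force = 1,592.47 + 81.03 = 1,673.50; u = 81.03/1,673.50 = 4.84%.
March: labor force = 1,634.55 + 108.79 = 1,743.34; u = 108.79/1,743.34 = 6.24%.
Change = 6.24% − 4.84% = +1.40 pp.

The unemployment rate changed by +1.40 percentage points.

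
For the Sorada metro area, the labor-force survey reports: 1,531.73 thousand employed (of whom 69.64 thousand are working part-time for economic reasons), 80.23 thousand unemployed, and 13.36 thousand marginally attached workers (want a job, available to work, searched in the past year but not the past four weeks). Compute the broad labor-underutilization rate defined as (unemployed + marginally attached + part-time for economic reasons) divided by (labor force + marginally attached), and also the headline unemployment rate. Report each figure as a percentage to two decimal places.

Labor force = 1,531.73 + 80.23 = 1,611.96 thousand.
Numerator = 80.23 + 13.36 + 69.64 = 163.23 thousand.
Denominator = 1,611.96 + 13.36 = 1,625.32 thousand.
Broad rate = 163.23 / 1,625.32 = 10.04%.
Headline unemployment rate = 80.23 / 1,611.96 = 4.98%.

Broad underutilization rate ≈ 10.04%; headline unemployment rate ≈ 4.98%.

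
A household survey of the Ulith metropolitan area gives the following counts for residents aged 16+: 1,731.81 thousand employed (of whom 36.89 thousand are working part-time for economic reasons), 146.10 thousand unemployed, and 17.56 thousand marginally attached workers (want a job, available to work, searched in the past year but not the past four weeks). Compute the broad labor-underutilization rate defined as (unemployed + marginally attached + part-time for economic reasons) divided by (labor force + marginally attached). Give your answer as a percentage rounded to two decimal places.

Labor force = 1,731.81 + 146.10 = 1,877.91 thousand.
Numerator = 146.10 + 17.56 + 36.89 = 200.55 thousand.
Denominator = 1,877.91 + 17.56 = 1,895.47 thousand.
Broad rate = 200.55 / 1,895.47 = 10.58%.

Broad underutilization rate ≈ 10.58%.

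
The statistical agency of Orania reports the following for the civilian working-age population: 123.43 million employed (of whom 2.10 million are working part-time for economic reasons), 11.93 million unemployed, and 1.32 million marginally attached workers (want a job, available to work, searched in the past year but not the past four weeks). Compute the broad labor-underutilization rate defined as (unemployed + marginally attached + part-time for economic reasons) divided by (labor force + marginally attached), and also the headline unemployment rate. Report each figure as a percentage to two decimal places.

Broad underutilization rate ≈ 11.23%; headline unemployment rate ≈ 8.81%.

Labor force = 123.43 + 11.93 = 135.36 million.
Numerator = 11.93 + 1.32 + 2.10 = 15.35 million.
Denominator = 135.36 + 1.32 = 136.68 million.
Broad rate = 15.35 / 136.68 = 11.23%.
Headline unemployment rate = 11.93 / 135.36 = 8.81%.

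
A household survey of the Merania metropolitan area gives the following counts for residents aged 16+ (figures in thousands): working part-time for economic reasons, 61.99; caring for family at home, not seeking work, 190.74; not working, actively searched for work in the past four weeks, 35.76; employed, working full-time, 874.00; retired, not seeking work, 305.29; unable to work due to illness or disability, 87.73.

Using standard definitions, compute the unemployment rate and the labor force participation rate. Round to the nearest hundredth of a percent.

Unemployment rate ≈ 3.68%; labor force participation rate ≈ 62.47%.

Employed = 61.99 + 874.00 = 935.99 thousand (anyone who worked, including part-time for economic reasons, counts as employed).
Unemployed = 35.76 thousand.
Labor force = 935.99 + 35.76 = 971.75 thousand.
Not in labor force = 190.74 + 305.29 + 87.73 = 583.76 thousand (those not working and not actively searching are outside the labor force).
Civilian working-age population = 971.75 + 583.76 = 1,555.51 thousand.
Unemployment rate = 35.76 / 971.75 = 3.68%.
Labor force participation rate = 971.75 / 1,555.51 = 62.47%.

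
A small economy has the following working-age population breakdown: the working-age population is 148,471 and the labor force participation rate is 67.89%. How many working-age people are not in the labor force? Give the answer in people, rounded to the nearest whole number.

Share not in the labor force = 1 − 0.6789 = 0.3211.
Not in labor force = 0.3211 × 148,471 ≈ 47,674.

About 47,674 are not in the labor force.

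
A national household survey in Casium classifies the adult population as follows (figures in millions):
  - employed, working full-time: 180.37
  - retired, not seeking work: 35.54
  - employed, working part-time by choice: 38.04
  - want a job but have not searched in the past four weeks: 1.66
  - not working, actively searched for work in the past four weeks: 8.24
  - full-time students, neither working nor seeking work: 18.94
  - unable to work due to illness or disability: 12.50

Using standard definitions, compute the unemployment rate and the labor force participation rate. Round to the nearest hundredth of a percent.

Employed = 180.37 + 38.04 = 218.41 million.
Unemployed = 8.24 million.
Labor force = 218.41 + 8.24 = 226.65 million.
Not in labor force = 35.54 + 1.66 + 18.94 + 12.50 = 68.64 million (those not working and not actively searching are outside the labor force — including those who want a job but have given up searching).
Civilian working-age population = 226.65 + 68.64 = 295.29 million.
Unemployment rate = 8.24 / 226.65 = 3.64%.
Labor force participation rate = 226.65 / 295.29 = 76.76%.

Unemployment rate ≈ 3.64%; labor force participation rate ≈ 76.76%.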